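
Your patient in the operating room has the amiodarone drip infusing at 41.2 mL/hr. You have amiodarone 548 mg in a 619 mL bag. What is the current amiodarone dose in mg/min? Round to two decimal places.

Concentration = 548 mg ÷ 619 mL = 0.8852989 mg/mL
Drug rate = 41.2 mL/hr × 0.8852989 mg/mL = 36.47431 mg/hr
36.47431 mg/hr ÷ 60 min/hr = 0.6079052 mg/min

0.61 mg/min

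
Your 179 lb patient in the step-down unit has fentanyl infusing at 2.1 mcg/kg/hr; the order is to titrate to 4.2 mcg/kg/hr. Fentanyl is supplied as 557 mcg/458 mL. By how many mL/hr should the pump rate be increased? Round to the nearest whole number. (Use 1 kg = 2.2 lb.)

At the current dose:
Weight = 179 lb ÷ 2.2 lb/kg = 81.36364 kg
Dose = 2.1 mcg/kg/hr × 81.36364 kg = 170.8636 mcg/hr
Concentration = 557 mcg ÷ 458 mL = 1.216157 mcg/mL
Rate = 170.8636 mcg/hr ÷ 1.216157 mcg/mL = 140.4947 mL/hr
At the new dose:
Dose = 4.2 mcg/kg/hr × 81.36364 kg = 341.7273 mcg/hr
Rate = 341.7273 mcg/hr ÷ 1.216157 mcg/mL = 280.9894 mL/hr
Change = 280.9894 − 140.4947 = 140.4947 mL/hr → 140.4947 mL/hr increase

140 mL/hr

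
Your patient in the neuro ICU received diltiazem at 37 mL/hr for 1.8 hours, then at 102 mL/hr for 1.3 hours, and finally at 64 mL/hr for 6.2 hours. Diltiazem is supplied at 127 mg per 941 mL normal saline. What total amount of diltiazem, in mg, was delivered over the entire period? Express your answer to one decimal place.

80.4 mg

Concentration = 127 mg ÷ 941 mL = 0.1349628 mg/mL
Stage 1: 37 mL/hr × 1.8 hr = 66.6 mL → 66.6 mL × 0.1349628 mg/mL = 8.988523 mg
Stage 2: 102 mL/hr × 1.3 hr = 132.6 mL → 132.6 mL × 0.1349628 mg/mL = 17.89607 mg
Stage 3: 64 mL/hr × 6.2 hr = 396.8 mL → 396.8 mL × 0.1349628 mg/mL = 53.55324 mg
Total = 8.988523 + 17.89607 + 53.55324 = 80.43783 mg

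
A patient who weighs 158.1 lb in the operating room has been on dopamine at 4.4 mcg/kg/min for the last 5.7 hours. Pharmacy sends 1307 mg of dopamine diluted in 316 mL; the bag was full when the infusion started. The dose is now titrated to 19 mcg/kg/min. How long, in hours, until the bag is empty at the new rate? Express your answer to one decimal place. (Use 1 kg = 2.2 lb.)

14.6 hours

Initial rate:
Weight = 158.1 lb ÷ 2.2 lb/kg = 71.86364 kg
Dose = 4.4 mcg/kg/min × 71.86364 kg = 316.2 mcg/min
316.2 mcg/min × 60 min/hr = 18972 mcg/hr
Concentration = 1307 mg ÷ 316 mL = 4.136076 mg/mL = 4136.076 mcg/mL
Rate = 18972 mcg/hr ÷ 4136.076 mcg/mL = 4.586956 mL/hr
Volume infused so far = 4.586956 mL/hr × 5.7 hr = 26.14565 mL
Volume remaining = 316 − 26.14565 = 289.8543 mL
New rate:
Dose = 19 mcg/kg/min × 71.86364 kg = 1365.409 mcg/min
1365.409 mcg/min × 60 min/hr = 81924.55 mcg/hr
Rate = 81924.55 mcg/hr ÷ 4136.076 mcg/mL = 19.80731 mL/hr
Time remaining = 289.8543 mL ÷ 19.80731 mL/hr = 14.6337 hr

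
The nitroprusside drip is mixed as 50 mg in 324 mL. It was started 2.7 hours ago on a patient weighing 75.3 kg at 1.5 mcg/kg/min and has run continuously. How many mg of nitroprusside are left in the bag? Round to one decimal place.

Dose = 1.5 mcg/kg/min × 75.3 kg = 112.95 mcg/min
112.95 mcg/min × 60 min/hr = 6777 mcg/hr
Concentration = 50 mg ÷ 324 mL = 0.154321 mg/mL = 154.321 mcg/mL
Rate = 6777 mcg/hr ÷ 154.321 mcg/mL = 43.91496 mL/hr
Volume infused = 43.91496 mL/hr × 2.7 hr = 118.5704 mL
Volume remaining = 324 − 118.5704 = 205.4296 mL
Drug remaining = 205.4296 mL × 154.321 mcg/mL = 31702.1 mcg = 31.7021 mg

31.7 mg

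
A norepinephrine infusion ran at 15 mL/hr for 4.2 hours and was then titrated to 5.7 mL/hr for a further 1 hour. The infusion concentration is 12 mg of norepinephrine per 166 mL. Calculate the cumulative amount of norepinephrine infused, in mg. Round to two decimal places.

4.97 mg

Concentration = 12 mg ÷ 166 mL = 0.07228916 mg/mL
Stage 1: 15 mL/hr × 4.2 hr = 63 mL → 63 mL × 0.07228916 mg/mL = 4.554217 mg
Stage 2: 5.7 mL/hr × 1 hr = 5.7 mL → 5.7 mL × 0.07228916 mg/mL = 0.4120482 mg
Total = 4.554217 + 0.4120482 = 4.966265 mg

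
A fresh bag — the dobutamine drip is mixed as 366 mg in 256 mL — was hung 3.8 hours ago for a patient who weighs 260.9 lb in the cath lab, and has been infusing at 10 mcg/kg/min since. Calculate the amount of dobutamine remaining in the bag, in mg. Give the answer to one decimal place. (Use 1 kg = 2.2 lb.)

95.6 mg

Weight = 260.9 lb ÷ 2.2 lb/kg = 118.5909 kg
Dose = 10 mcg/kg/min × 118.5909 kg = 1185.909 mcg/min
1185.909 mcg/min × 60 min/hr = 71154.55 mcg/hr
Concentration = 366 mg ÷ 256 mL = 1.429688 mg/mL = 1429.688 mcg/mL
Rate = 71154.55 mcg/hr ÷ 1429.688 mcg/mL = 49.7693 mL/hr
Volume infused = 49.7693 mL/hr × 3.8 hr = 189.1233 mL
Volume remaining = 256 − 189.1233 = 66.87666 mL
Drug remaining = 66.87666 mL × 1429.688 mcg/mL = 95612.73 mcg = 95.61273 mg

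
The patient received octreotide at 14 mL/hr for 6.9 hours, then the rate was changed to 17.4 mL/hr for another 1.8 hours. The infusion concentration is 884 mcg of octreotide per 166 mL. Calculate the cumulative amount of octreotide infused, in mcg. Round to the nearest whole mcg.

681 mcg

Concentration = 884 mcg ÷ 166 mL = 5.325301 mcg/mL
Stage 1: 14 mL/hr × 6.9 hr = 96.6 mL → 96.6 mL × 5.325301 mcg/mL = 514.4241 mcg
Stage 2: 17.4 mL/hr × 1.8 hr = 31.32 mL → 31.32 mL × 5.325301 mcg/mL = 166.7884 mcg
Total = 514.4241 + 166.7884 = 681.2125 mcg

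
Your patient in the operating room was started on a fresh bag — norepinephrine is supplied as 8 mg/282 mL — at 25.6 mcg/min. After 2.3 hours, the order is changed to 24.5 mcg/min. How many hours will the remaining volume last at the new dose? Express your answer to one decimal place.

Initial rate:
25.6 mcg/min × 60 min/hr = 1536 mcg/hr
Concentration = 8 mg ÷ 282 mL = 0.02836879 mg/mL = 28.36879 mcg/mL
Rate = 1536 mcg/hr ÷ 28.36879 mcg/mL = 54.144 mL/hr
Volume infused so far = 54.144 mL/hr × 2.3 hr = 124.5312 mL
Volume remaining = 282 − 124.5312 = 157.4688 mL
New rate:
24.5 mcg/min × 60 min/hr = 1470 mcg/hr
Rate = 1470 mcg/hr ÷ 28.36879 mcg/mL = 51.8175 mL/hr
Time remaining = 157.4688 mL ÷ 51.8175 mL/hr = 3.038912 hr

3.0 hours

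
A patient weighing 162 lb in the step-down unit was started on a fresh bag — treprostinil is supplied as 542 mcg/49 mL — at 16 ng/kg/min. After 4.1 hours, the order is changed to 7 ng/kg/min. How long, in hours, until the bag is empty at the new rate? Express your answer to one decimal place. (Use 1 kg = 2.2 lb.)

Initial rate:
Weight = 162 lb ÷ 2.2 lb/kg = 73.63636 kg
Dose = 16 ng/kg/min × 73.63636 kg = 1178.182 ng/min
1178.182 ng/min × 60 min/hr = 70690.91 ng/hr
Concentration = 542 mcg ÷ 49 mL = 11.06122 mcg/mL = 11061.22 ng/mL
Rate = 70690.91 ng/hr ÷ 11061.22 ng/mL = 6.390876 mL/hr
Volume infused so far = 6.390876 mL/hr × 4.1 hr = 26.20259 mL
Volume remaining = 49 − 26.20259 = 22.79741 mL
New rate:
Dose = 7 ng/kg/min × 73.63636 kg = 515.4545 ng/min
515.4545 ng/min × 60 min/hr = 30927.27 ng/hr
Rate = 30927.27 ng/hr ÷ 11061.22 ng/mL = 2.796008 mL/hr
Time remaining = 22.79741 mL ÷ 2.796008 mL/hr = 8.153557 hr

8.2 hours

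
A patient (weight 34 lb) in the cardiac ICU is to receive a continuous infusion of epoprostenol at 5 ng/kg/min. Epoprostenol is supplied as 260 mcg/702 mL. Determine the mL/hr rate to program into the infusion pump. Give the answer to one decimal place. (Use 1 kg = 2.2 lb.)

12.5 mL/hr

Weight = 34 lb ÷ 2.2 lb/kg = 15.45455 kg
Dose = 5 ng/kg/min × 15.45455 kg = 77.27273 ng/min
77.27273 ng/min × 60 min/hr = 4636.364 ng/hr
Concentration = 260 mcg ÷ 702 mL = 0.3703704 mcg/mL = 370.3704 ng/mL
Rate = 4636.364 ng/hr ÷ 370.3704 ng/mL = 12.51818 mL/hr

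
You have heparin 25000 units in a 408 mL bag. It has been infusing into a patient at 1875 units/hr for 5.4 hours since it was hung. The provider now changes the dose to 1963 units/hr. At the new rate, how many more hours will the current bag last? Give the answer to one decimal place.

7.6 hours

Initial rate:
Concentration = 25000 units ÷ 408 mL = 61.27451 units/mL
Rate = 1875 units/hr ÷ 61.27451 units/mL = 30.6 mL/hr
Volume infused so far = 30.6 mL/hr × 5.4 hr = 165.24 mL
Volume remaining = 408 − 165.24 = 242.76 mL
New rate:
Rate = 1963 units/hr ÷ 61.27451 units/mL = 32.03616 mL/hr
Time remaining = 242.76 mL ÷ 32.03616 mL/hr = 7.577687 hr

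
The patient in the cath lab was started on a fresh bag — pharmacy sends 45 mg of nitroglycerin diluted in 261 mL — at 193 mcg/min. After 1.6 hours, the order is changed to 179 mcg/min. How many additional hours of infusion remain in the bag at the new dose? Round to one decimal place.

Initial rate:
193 mcg/min × 60 min/hr = 11580 mcg/hr
Concentration = 45 mg ÷ 261 mL = 0.1724138 mg/mL = 172.4138 mcg/mL
Rate = 11580 mcg/hr ÷ 172.4138 mcg/mL = 67.164 mL/hr
Volume infused so far = 67.164 mL/hr × 1.6 hr = 107.4624 mL
Volume remaining = 261 − 107.4624 = 153.5376 mL
New rate:
179 mcg/min × 60 min/hr = 10740 mcg/hr
Rate = 10740 mcg/hr ÷ 172.4138 mcg/mL = 62.292 mL/hr
Time remaining = 153.5376 mL ÷ 62.292 mL/hr = 2.464804 hr

2.5 hours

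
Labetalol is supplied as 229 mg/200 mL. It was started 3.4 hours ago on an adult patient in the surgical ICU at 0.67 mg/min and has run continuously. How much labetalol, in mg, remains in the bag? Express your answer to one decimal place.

0.67 mg/min × 60 min/hr = 40.2 mg/hr
Concentration = 229 mg ÷ 200 mL = 1.145 mg/mL
Rate = 40.2 mg/hr ÷ 1.145 mg/mL = 35.10917 mL/hr
Volume infused = 35.10917 mL/hr × 3.4 hr = 119.3712 mL
Volume remaining = 200 − 119.3712 = 80.62882 mL
Drug remaining = 80.62882 mL × 1.145 mg/mL = 92.32 mg

92.3 mg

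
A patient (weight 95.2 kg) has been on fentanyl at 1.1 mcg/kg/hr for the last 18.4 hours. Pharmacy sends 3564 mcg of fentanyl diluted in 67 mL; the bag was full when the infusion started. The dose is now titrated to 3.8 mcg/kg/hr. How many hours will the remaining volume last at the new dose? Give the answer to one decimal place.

4.5 hours

Initial rate:
Dose = 1.1 mcg/kg/hr × 95.2 kg = 104.72 mcg/hr
Concentration = 3564 mcg ÷ 67 mL = 53.19403 mcg/mL
Rate = 104.72 mcg/hr ÷ 53.19403 mcg/mL = 1.968642 mL/hr
Volume infused so far = 1.968642 mL/hr × 18.4 hr = 36.22301 mL
Volume remaining = 67 − 36.22301 = 30.77699 mL
New rate:
Dose = 3.8 mcg/kg/hr × 95.2 kg = 361.76 mcg/hr
Rate = 361.76 mcg/hr ÷ 53.19403 mcg/mL = 6.800763 mL/hr
Time remaining = 30.77699 mL ÷ 6.800763 mL/hr = 4.52552 hr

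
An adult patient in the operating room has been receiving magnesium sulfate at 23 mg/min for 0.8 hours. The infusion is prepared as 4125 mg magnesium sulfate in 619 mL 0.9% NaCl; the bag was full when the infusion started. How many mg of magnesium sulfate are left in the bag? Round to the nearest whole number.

23 mg/min × 60 min/hr = 1380 mg/hr
Concentration = 4125 mg ÷ 619 mL = 6.663974 mg/mL
Rate = 1380 mg/hr ÷ 6.663974 mg/mL = 207.0836 mL/hr
Volume infused = 207.0836 mL/hr × 0.8 hr = 165.6669 mL
Volume remaining = 619 − 165.6669 = 453.3331 mL
Drug remaining = 453.3331 mL × 6.663974 mg/mL = 3021 mg

3021 mg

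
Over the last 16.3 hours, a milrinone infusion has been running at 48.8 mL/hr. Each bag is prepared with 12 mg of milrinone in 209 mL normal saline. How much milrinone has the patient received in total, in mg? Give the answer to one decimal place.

Concentration = 12 mg ÷ 209 mL = 0.05741627 mg/mL = 57.41627 mcg/mL
Drug rate = 48.8 mL/hr × 57.41627 mcg/mL = 2801.914 mcg/hr
Total = 2801.914 mcg/hr × 16.3 hr = 45671.2 mcg = 45.6712 mg

45.7 mg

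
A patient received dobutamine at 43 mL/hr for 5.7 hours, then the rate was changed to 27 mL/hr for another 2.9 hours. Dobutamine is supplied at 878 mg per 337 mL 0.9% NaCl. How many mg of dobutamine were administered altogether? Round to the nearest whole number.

843 mg

Concentration = 878 mg ÷ 337 mL = 2.605341 mg/mL
Stage 1: 43 mL/hr × 5.7 hr = 245.1 mL → 245.1 mL × 2.605341 mg/mL = 638.5691 mg
Stage 2: 27 mL/hr × 2.9 hr = 78.3 mL → 78.3 mL × 2.605341 mg/mL = 203.9982 mg
Total = 638.5691 + 203.9982 = 842.5674 mg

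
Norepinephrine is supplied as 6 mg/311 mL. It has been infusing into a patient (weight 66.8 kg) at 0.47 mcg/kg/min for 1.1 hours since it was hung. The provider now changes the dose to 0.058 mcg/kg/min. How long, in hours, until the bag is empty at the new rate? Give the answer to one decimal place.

Initial rate:
Dose = 0.47 mcg/kg/min × 66.8 kg = 31.396 mcg/min
31.396 mcg/min × 60 min/hr = 1883.76 mcg/hr
Concentration = 6 mg ÷ 311 mL = 0.0192926 mg/mL = 19.2926 mcg/mL
Rate = 1883.76 mcg/hr ÷ 19.2926 mcg/mL = 97.64156 mL/hr
Volume infused so far = 97.64156 mL/hr × 1.1 hr = 107.4057 mL
Volume remaining = 311 − 107.4057 = 203.5943 mL
New rate:
Dose = 0.058 mcg/kg/min × 66.8 kg = 3.8744 mcg/min
3.8744 mcg/min × 60 min/hr = 232.464 mcg/hr
Rate = 232.464 mcg/hr ÷ 19.2926 mcg/mL = 12.04938 mL/hr
Time remaining = 203.5943 mL ÷ 12.04938 mL/hr = 16.89665 hr

16.9 hours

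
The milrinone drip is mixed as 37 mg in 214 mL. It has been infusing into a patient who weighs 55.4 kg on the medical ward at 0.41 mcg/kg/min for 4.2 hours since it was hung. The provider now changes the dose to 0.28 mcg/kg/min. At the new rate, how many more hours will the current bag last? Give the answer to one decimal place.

33.6 hours

Initial rate:
Dose = 0.41 mcg/kg/min × 55.4 kg = 22.714 mcg/min
22.714 mcg/min × 60 min/hr = 1362.84 mcg/hr
Concentration = 37 mg ÷ 214 mL = 0.1728972 mg/mL = 172.8972 mcg/mL
Rate = 1362.84 mcg/hr ÷ 172.8972 mcg/mL = 7.882372 mL/hr
Volume infused so far = 7.882372 mL/hr × 4.2 hr = 33.10596 mL
Volume remaining = 214 − 33.10596 = 180.894 mL
New rate:
Dose = 0.28 mcg/kg/min × 55.4 kg = 15.512 mcg/min
15.512 mcg/min × 60 min/hr = 930.72 mcg/hr
Rate = 930.72 mcg/hr ÷ 172.8972 mcg/mL = 5.383083 mL/hr
Time remaining = 180.894 mL ÷ 5.383083 mL/hr = 33.60417 hr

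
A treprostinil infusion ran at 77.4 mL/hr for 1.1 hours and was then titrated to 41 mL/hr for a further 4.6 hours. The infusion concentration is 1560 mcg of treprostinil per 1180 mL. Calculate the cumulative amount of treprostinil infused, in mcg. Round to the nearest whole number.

362 mcg

Concentration = 1560 mcg ÷ 1180 mL = 1.322034 mcg/mL
Stage 1: 77.4 mL/hr × 1.1 hr = 85.14 mL → 85.14 mL × 1.322034 mcg/mL = 112.558 mcg
Stage 2: 41 mL/hr × 4.6 hr = 188.6 mL → 188.6 mL × 1.322034 mcg/mL = 249.3356 mcg
Total = 112.558 + 249.3356 = 361.8936 mcg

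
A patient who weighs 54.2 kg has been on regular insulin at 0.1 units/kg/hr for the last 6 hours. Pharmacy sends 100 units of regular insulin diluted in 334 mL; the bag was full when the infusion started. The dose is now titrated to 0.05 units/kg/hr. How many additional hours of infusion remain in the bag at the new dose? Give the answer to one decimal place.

Initial rate:
Dose = 0.1 units/kg/hr × 54.2 kg = 5.42 units/hr
Concentration = 100 units ÷ 334 mL = 0.2994012 units/mL
Rate = 5.42 units/hr ÷ 0.2994012 units/mL = 18.1028 mL/hr
Volume infused so far = 18.1028 mL/hr × 6 hr = 108.6168 mL
Volume remaining = 334 − 108.6168 = 225.3832 mL
New rate:
Dose = 0.05 units/kg/hr × 54.2 kg = 2.71 units/hr
Rate = 2.71 units/hr ÷ 0.2994012 units/mL = 9.0514 mL/hr
Time remaining = 225.3832 mL ÷ 9.0514 mL/hr = 24.90037 hr

24.9 hours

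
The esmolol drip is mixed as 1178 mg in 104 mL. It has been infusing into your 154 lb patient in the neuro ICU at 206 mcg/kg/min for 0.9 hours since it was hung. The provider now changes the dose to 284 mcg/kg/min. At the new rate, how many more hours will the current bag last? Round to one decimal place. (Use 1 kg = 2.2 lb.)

0.3 hours

Initial rate:
Weight = 154 lb ÷ 2.2 lb/kg = 70 kg
Dose = 206 mcg/kg/min × 70 kg = 14420 mcg/min
14420 mcg/min × 60 min/hr = 865200 mcg/hr
Concentration = 1178 mg ÷ 104 mL = 11.32692 mg/mL = 11326.92 mcg/mL
Rate = 865200 mcg/hr ÷ 11326.92 mcg/mL = 76.38438 mL/hr
Volume infused so far = 76.38438 mL/hr × 0.9 hr = 68.74594 mL
Volume remaining = 104 − 68.74594 = 35.25406 mL
New rate:
Dose = 284 mcg/kg/min × 70 kg = 19880 mcg/min
19880 mcg/min × 60 min/hr = 1192800 mcg/hr
Rate = 1192800 mcg/hr ÷ 11326.92 mcg/mL = 105.3066 mL/hr
Time remaining = 35.25406 mL ÷ 105.3066 mL/hr = 0.3347753 hr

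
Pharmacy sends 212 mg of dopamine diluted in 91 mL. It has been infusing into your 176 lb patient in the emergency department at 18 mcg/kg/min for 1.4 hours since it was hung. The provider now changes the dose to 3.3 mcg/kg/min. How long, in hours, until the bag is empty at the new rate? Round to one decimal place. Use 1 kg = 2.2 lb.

5.7 hours

Initial rate:
Weight = 176 lb ÷ 2.2 lb/kg = 80 kg
Dose = 18 mcg/kg/min × 80 kg = 1440 mcg/min
1440 mcg/min × 60 min/hr = 86400 mcg/hr
Concentration = 212 mg ÷ 91 mL = 2.32967 mg/mL = 2329.67 mcg/mL
Rate = 86400 mcg/hr ÷ 2329.67 mcg/mL = 37.08679 mL/hr
Volume infused so far = 37.08679 mL/hr × 1.4 hr = 51.92151 mL
Volume remaining = 91 − 51.92151 = 39.07849 mL
New rate:
Dose = 3.3 mcg/kg/min × 80 kg = 264 mcg/min
264 mcg/min × 60 min/hr = 15840 mcg/hr
Rate = 15840 mcg/hr ÷ 2329.67 mcg/mL = 6.799245 mL/hr
Time remaining = 39.07849 mL ÷ 6.799245 mL/hr = 5.747475 hr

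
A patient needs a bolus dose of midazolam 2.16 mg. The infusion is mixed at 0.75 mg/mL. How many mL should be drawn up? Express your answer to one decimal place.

Volume = 2.16 mg ÷ 0.75 mg/mL = 2.88 mL

2.9 mL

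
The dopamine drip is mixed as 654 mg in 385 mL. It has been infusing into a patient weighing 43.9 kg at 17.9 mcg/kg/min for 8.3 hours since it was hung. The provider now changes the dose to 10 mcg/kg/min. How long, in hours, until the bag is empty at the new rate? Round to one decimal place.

10.0 hours

Initial rate:
Dose = 17.9 mcg/kg/min × 43.9 kg = 785.81 mcg/min
785.81 mcg/min × 60 min/hr = 47148.6 mcg/hr
Concentration = 654 mg ÷ 385 mL = 1.698701 mg/mL = 1698.701 mcg/mL
Rate = 47148.6 mcg/hr ÷ 1698.701 mcg/mL = 27.75567 mL/hr
Volume infused so far = 27.75567 mL/hr × 8.3 hr = 230.3721 mL
Volume remaining = 385 − 230.3721 = 154.6279 mL
New rate:
Dose = 10 mcg/kg/min × 43.9 kg = 439 mcg/min
439 mcg/min × 60 min/hr = 26340 mcg/hr
Rate = 26340 mcg/hr ÷ 1698.701 mcg/mL = 15.50596 mL/hr
Time remaining = 154.6279 mL ÷ 15.50596 mL/hr = 9.972157 hr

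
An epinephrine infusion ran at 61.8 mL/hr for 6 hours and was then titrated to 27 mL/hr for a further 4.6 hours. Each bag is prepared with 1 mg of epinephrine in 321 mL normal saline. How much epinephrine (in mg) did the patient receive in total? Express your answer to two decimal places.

1.54 mg

Concentration = 1 mg ÷ 321 mL = 0.003115265 mg/mL
Stage 1: 61.8 mL/hr × 6 hr = 370.8 mL → 370.8 mL × 0.003115265 mg/mL = 1.15514 mg
Stage 2: 27 mL/hr × 4.6 hr = 124.2 mL → 124.2 mL × 0.003115265 mg/mL = 0.3869159 mg
Total = 1.15514 + 0.3869159 = 1.542056 mg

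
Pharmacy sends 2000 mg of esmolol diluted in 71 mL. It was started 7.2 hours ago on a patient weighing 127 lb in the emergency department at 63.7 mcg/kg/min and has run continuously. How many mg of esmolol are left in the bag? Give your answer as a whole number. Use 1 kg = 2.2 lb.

Weight = 127 lb ÷ 2.2 lb/kg = 57.72727 kg
Dose = 63.7 mcg/kg/min × 57.72727 kg = 3677.227 mcg/min
3677.227 mcg/min × 60 min/hr = 220633.6 mcg/hr
Concentration = 2000 mg ÷ 71 mL = 28.16901 mg/mL = 28169.01 mcg/mL
Rate = 220633.6 mcg/hr ÷ 28169.01 mcg/mL = 7.832494 mL/hr
Volume infused = 7.832494 mL/hr × 7.2 hr = 56.39396 mL
Volume remaining = 71 − 56.39396 = 14.60604 mL
Drug remaining = 14.60604 mL × 28169.01 mcg/mL = 411437.8 mcg = 411.4378 mg

411 mg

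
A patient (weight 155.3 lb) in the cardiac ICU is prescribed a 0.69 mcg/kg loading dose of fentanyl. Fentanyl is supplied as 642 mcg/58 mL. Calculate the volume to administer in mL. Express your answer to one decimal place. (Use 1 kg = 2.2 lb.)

Weight = 155.3 lb ÷ 2.2 lb/kg = 70.59091 kg
Dose = 0.69 mcg/kg × 70.59091 kg = 48.70773 mcg
Concentration = 642 mcg ÷ 58 mL = 11.06897 mcg/mL
Volume = 48.70773 mcg ÷ 11.06897 mcg/mL = 4.400387 mL

4.4 mL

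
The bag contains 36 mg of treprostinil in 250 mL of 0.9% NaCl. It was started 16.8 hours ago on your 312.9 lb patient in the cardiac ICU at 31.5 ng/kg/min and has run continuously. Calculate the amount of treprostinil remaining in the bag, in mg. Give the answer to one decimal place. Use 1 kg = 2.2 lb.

31.5 mg

Weight = 312.9 lb ÷ 2.2 lb/kg = 142.2273 kg
Dose = 31.5 ng/kg/min × 142.2273 kg = 4480.159 ng/min
4480.159 ng/min × 60 min/hr = 268809.5 ng/hr
Concentration = 36 mg ÷ 250 mL = 0.144 mg/mL = 144000 ng/mL
Rate = 268809.5 ng/hr ÷ 144000 ng/mL = 1.866733 mL/hr
Volume infused = 1.866733 mL/hr × 16.8 hr = 31.36111 mL
Volume remaining = 250 − 31.36111 = 218.6389 mL
Drug remaining = 218.6389 mL × 144000 ng/mL = 31484000 ng = 31.484 mg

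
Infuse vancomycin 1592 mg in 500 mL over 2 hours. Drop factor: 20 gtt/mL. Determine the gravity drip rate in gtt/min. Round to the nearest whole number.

83 gtt/min

500 mL ÷ (2 hr × 60 = 120 min) = 4.166667 mL/min
4.166667 mL/min × 20 gtt/mL = 83.33333 gtt/min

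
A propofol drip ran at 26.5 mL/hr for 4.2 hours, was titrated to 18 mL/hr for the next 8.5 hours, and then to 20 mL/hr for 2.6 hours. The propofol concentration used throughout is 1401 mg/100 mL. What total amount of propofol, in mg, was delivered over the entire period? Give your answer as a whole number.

Concentration = 1401 mg ÷ 100 mL = 14.01 mg/mL
Stage 1: 26.5 mL/hr × 4.2 hr = 111.3 mL → 111.3 mL × 14.01 mg/mL = 1559.313 mg
Stage 2: 18 mL/hr × 8.5 hr = 153 mL → 153 mL × 14.01 mg/mL = 2143.53 mg
Stage 3: 20 mL/hr × 2.6 hr = 52 mL → 52 mL × 14.01 mg/mL = 728.52 mg
Total = 1559.313 + 2143.53 + 728.52 = 4431.363 mg

4431 mg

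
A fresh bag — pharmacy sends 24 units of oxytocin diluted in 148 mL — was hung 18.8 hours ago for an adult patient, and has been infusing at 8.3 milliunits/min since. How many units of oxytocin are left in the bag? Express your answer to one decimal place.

14.6 units

8.3 milliunits/min × 60 min/hr = 498 milliunits/hr
Concentration = 24 units ÷ 148 mL = 0.1621622 units/mL = 162.1622 milliunits/mL
Rate = 498 milliunits/hr ÷ 162.1622 milliunits/mL = 3.071 mL/hr
Volume infused = 3.071 mL/hr × 18.8 hr = 57.7348 mL
Volume remaining = 148 − 57.7348 = 90.2652 mL
Drug remaining = 90.2652 mL × 162.1622 milliunits/mL = 14637.6 milliunits = 14.6376 units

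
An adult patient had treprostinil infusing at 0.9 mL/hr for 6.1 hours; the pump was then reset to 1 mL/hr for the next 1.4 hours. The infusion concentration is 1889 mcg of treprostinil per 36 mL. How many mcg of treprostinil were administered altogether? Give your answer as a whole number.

362 mcg

Concentration = 1889 mcg ÷ 36 mL = 52.47222 mcg/mL
Stage 1: 0.9 mL/hr × 6.1 hr = 5.49 mL → 5.49 mL × 52.47222 mcg/mL = 288.0725 mcg
Stage 2: 1 mL/hr × 1.4 hr = 1.4 mL → 1.4 mL × 52.47222 mcg/mL = 73.46111 mcg
Total = 288.0725 + 73.46111 = 361.5336 mcg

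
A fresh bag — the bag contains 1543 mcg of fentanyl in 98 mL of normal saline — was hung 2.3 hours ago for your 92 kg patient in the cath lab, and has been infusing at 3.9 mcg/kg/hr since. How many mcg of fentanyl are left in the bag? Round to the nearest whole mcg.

718 mcg

Dose = 3.9 mcg/kg/hr × 92 kg = 358.8 mcg/hr
Concentration = 1543 mcg ÷ 98 mL = 15.7449 mcg/mL
Rate = 358.8 mcg/hr ÷ 15.7449 mcg/mL = 22.78833 mL/hr
Volume infused = 22.78833 mL/hr × 2.3 hr = 52.41317 mL
Volume remaining = 98 − 52.41317 = 45.58683 mL
Drug remaining = 45.58683 mL × 15.7449 mcg/mL = 717.76 mcg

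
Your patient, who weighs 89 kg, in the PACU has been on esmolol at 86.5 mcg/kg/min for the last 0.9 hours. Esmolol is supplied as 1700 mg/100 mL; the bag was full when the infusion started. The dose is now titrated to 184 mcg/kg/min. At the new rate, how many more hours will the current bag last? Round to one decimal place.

Initial rate:
Dose = 86.5 mcg/kg/min × 89 kg = 7698.5 mcg/min
7698.5 mcg/min × 60 min/hr = 461910 mcg/hr
Concentration = 1700 mg ÷ 100 mL = 17 mg/mL = 17000 mcg/mL
Rate = 461910 mcg/hr ÷ 17000 mcg/mL = 27.17118 mL/hr
Volume infused so far = 27.17118 mL/hr × 0.9 hr = 24.45406 mL
Volume remaining = 100 − 24.45406 = 75.54594 mL
New rate:
Dose = 184 mcg/kg/min × 89 kg = 16376 mcg/min
16376 mcg/min × 60 min/hr = 982560 mcg/hr
Rate = 982560 mcg/hr ÷ 17000 mcg/mL = 57.79765 mL/hr
Time remaining = 75.54594 mL ÷ 57.79765 mL/hr = 1.307076 hr

1.3 hours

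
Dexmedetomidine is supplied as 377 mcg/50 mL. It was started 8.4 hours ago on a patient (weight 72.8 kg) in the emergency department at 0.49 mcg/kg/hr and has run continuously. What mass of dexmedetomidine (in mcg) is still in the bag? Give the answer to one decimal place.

77.4 mcg

Dose = 0.49 mcg/kg/hr × 72.8 kg = 35.672 mcg/hr
Concentration = 377 mcg ÷ 50 mL = 7.54 mcg/mL
Rate = 35.672 mcg/hr ÷ 7.54 mcg/mL = 4.731034 mL/hr
Volume infused = 4.731034 mL/hr × 8.4 hr = 39.74069 mL
Volume remaining = 50 − 39.74069 = 10.25931 mL
Drug remaining = 10.25931 mL × 7.54 mcg/mL = 77.3552 mcg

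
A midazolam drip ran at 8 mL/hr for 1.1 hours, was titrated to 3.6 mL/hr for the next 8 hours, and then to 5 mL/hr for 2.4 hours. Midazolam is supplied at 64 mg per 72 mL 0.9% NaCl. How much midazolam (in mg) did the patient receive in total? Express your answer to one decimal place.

Concentration = 64 mg ÷ 72 mL = 0.8888889 mg/mL
Stage 1: 8 mL/hr × 1.1 hr = 8.8 mL → 8.8 mL × 0.8888889 mg/mL = 7.822222 mg
Stage 2: 3.6 mL/hr × 8 hr = 28.8 mL → 28.8 mL × 0.8888889 mg/mL = 25.6 mg
Stage 3: 5 mL/hr × 2.4 hr = 12 mL → 12 mL × 0.8888889 mg/mL = 10.66667 mg
Total = 7.822222 + 25.6 + 10.66667 = 44.08889 mg

44.1 mg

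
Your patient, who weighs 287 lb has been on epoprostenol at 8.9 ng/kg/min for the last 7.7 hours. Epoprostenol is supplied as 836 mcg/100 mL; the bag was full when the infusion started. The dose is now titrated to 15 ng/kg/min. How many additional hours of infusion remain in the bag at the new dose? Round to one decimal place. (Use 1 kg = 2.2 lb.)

Initial rate:
Weight = 287 lb ÷ 2.2 lb/kg = 130.4545 kg
Dose = 8.9 ng/kg/min × 130.4545 kg = 1161.045 ng/min
1161.045 ng/min × 60 min/hr = 69662.73 ng/hr
Concentration = 836 mcg ÷ 100 mL = 8.36 mcg/mL = 8360 ng/mL
Rate = 69662.73 ng/hr ÷ 8360 ng/mL = 8.332862 mL/hr
Volume infused so far = 8.332862 mL/hr × 7.7 hr = 64.16304 mL
Volume remaining = 100 − 64.16304 = 35.83696 mL
New rate:
Dose = 15 ng/kg/min × 130.4545 kg = 1956.818 ng/min
1956.818 ng/min × 60 min/hr = 117409.1 ng/hr
Rate = 117409.1 ng/hr ÷ 8360 ng/mL = 14.04415 mL/hr
Time remaining = 35.83696 mL ÷ 14.04415 mL/hr = 2.551736 hr

2.6 hours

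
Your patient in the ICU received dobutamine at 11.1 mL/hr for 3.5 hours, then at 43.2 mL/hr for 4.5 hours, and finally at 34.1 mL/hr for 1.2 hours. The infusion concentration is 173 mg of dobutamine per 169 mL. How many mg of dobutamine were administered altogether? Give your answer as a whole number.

281 mg

Concentration = 173 mg ÷ 169 mL = 1.023669 mg/mL
Stage 1: 11.1 mL/hr × 3.5 hr = 38.85 mL → 38.85 mL × 1.023669 mg/mL = 39.76953 mg
Stage 2: 43.2 mL/hr × 4.5 hr = 194.4 mL → 194.4 mL × 1.023669 mg/mL = 199.0012 mg
Stage 3: 34.1 mL/hr × 1.2 hr = 40.92 mL → 40.92 mL × 1.023669 mg/mL = 41.88852 mg
Total = 39.76953 + 199.0012 + 41.88852 = 280.6592 mg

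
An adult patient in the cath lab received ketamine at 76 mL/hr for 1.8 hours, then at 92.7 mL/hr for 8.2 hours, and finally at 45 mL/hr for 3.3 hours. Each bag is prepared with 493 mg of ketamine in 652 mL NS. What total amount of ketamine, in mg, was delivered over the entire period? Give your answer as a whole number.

Concentration = 493 mg ÷ 652 mL = 0.756135 mg/mL
Stage 1: 76 mL/hr × 1.8 hr = 136.8 mL → 136.8 mL × 0.756135 mg/mL = 103.4393 mg
Stage 2: 92.7 mL/hr × 8.2 hr = 760.14 mL → 760.14 mL × 0.756135 mg/mL = 574.7684 mg
Stage 3: 45 mL/hr × 3.3 hr = 148.5 mL → 148.5 mL × 0.756135 mg/mL = 112.286 mg
Total = 103.4393 + 574.7684 + 112.286 = 790.4937 mg

790 mg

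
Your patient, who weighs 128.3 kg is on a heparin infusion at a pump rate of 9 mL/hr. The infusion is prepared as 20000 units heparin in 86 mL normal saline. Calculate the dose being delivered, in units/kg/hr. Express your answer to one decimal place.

Concentration = 20000 units ÷ 86 mL = 232.5581 units/mL
Drug rate = 9 mL/hr × 232.5581 units/mL = 2093.023 units/hr
2093.023 units/hr ÷ 128.3 kg = 16.31351 units/kg/hr

16.3 units/kg/hr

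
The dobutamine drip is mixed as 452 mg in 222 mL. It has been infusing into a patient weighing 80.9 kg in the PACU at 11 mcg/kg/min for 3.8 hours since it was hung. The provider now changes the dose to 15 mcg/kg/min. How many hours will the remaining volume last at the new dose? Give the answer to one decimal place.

3.4 hours

Initial rate:
Dose = 11 mcg/kg/min × 80.9 kg = 889.9 mcg/min
889.9 mcg/min × 60 min/hr = 53394 mcg/hr
Concentration = 452 mg ÷ 222 mL = 2.036036 mg/mL = 2036.036 mcg/mL
Rate = 53394 mcg/hr ÷ 2036.036 mcg/mL = 26.22449 mL/hr
Volume infused so far = 26.22449 mL/hr × 3.8 hr = 99.65305 mL
Volume remaining = 222 − 99.65305 = 122.347 mL
New rate:
Dose = 15 mcg/kg/min × 80.9 kg = 1213.5 mcg/min
1213.5 mcg/min × 60 min/hr = 72810 mcg/hr
Rate = 72810 mcg/hr ÷ 2036.036 mcg/mL = 35.76066 mL/hr
Time remaining = 122.347 mL ÷ 35.76066 mL/hr = 3.421272 hr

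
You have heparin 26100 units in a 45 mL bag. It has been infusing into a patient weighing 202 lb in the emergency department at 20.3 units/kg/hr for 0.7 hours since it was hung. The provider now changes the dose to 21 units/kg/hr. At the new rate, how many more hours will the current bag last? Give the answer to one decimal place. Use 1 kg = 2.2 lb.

Initial rate:
Weight = 202 lb ÷ 2.2 lb/kg = 91.81818 kg
Dose = 20.3 units/kg/hr × 91.81818 kg = 1863.909 units/hr
Concentration = 26100 units ÷ 45 mL = 580 units/mL
Rate = 1863.909 units/hr ÷ 580 units/mL = 3.213636 mL/hr
Volume infused so far = 3.213636 mL/hr × 0.7 hr = 2.249545 mL
Volume remaining = 45 − 2.249545 = 42.75045 mL
New rate:
Dose = 21 units/kg/hr × 91.81818 kg = 1928.182 units/hr
Rate = 1928.182 units/hr ÷ 580 units/mL = 3.324451 mL/hr
Time remaining = 42.75045 mL ÷ 3.324451 mL/hr = 12.8594 hr

12.9 hours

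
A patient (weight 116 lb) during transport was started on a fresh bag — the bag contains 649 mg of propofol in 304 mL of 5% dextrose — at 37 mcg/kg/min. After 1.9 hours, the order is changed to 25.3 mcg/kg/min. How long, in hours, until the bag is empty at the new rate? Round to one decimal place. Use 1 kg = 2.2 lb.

5.3 hours

Initial rate:
Weight = 116 lb ÷ 2.2 lb/kg = 52.72727 kg
Dose = 37 mcg/kg/min × 52.72727 kg = 1950.909 mcg/min
1950.909 mcg/min × 60 min/hr = 117054.5 mcg/hr
Concentration = 649 mg ÷ 304 mL = 2.134868 mg/mL = 2134.868 mcg/mL
Rate = 117054.5 mcg/hr ÷ 2134.868 mcg/mL = 54.82986 mL/hr
Volume infused so far = 54.82986 mL/hr × 1.9 hr = 104.1767 mL
Volume remaining = 304 − 104.1767 = 199.8233 mL
New rate:
Dose = 25.3 mcg/kg/min × 52.72727 kg = 1334 mcg/min
1334 mcg/min × 60 min/hr = 80040 mcg/hr
Rate = 80040 mcg/hr ÷ 2134.868 mcg/mL = 37.49177 mL/hr
Time remaining = 199.8233 mL ÷ 37.49177 mL/hr = 5.32979 hr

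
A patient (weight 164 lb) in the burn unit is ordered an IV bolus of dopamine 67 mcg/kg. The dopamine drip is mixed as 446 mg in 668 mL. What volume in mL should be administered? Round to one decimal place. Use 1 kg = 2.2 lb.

7.5 mL

Weight = 164 lb ÷ 2.2 lb/kg = 74.54545 kg
Dose = 67 mcg/kg × 74.54545 kg = 4994.545 mcg
Concentration = 446 mg ÷ 668 mL = 0.6676647 mg/mL = 667.6647 mcg/mL
Volume = 4994.545 mcg ÷ 667.6647 mcg/mL = 7.48062 mL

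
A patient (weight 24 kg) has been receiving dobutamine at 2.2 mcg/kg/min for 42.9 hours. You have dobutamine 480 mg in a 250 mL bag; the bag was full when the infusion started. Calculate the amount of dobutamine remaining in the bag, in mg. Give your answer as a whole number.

344 mg

Dose = 2.2 mcg/kg/min × 24 kg = 52.8 mcg/min
52.8 mcg/min × 60 min/hr = 3168 mcg/hr
Concentration = 480 mg ÷ 250 mL = 1.92 mg/mL = 1920 mcg/mL
Rate = 3168 mcg/hr ÷ 1920 mcg/mL = 1.65 mL/hr
Volume infused = 1.65 mL/hr × 42.9 hr = 70.785 mL
Volume remaining = 250 − 70.785 = 179.215 mL
Drug remaining = 179.215 mL × 1920 mcg/mL = 344092.8 mcg = 344.0928 mg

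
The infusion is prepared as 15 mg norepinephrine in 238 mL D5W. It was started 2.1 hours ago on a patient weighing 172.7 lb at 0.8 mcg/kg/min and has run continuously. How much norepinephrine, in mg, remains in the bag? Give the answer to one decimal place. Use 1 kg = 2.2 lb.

7.1 mg

Weight = 172.7 lb ÷ 2.2 lb/kg = 78.5 kg
Dose = 0.8 mcg/kg/min × 78.5 kg = 62.8 mcg/min
62.8 mcg/min × 60 min/hr = 3768 mcg/hr
Concentration = 15 mg ÷ 238 mL = 0.06302521 mg/mL = 63.02521 mcg/mL
Rate = 3768 mcg/hr ÷ 63.02521 mcg/mL = 59.7856 mL/hr
Volume infused = 59.7856 mL/hr × 2.1 hr = 125.5498 mL
Volume remaining = 238 − 125.5498 = 112.4502 mL
Drug remaining = 112.4502 mL × 63.02521 mcg/mL = 7087.2 mcg = 7.0872 mg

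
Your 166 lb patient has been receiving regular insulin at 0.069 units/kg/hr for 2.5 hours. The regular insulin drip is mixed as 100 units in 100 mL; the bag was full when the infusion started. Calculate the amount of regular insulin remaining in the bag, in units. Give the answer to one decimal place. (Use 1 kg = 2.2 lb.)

Weight = 166 lb ÷ 2.2 lb/kg = 75.45455 kg
Dose = 0.069 units/kg/hr × 75.45455 kg = 5.206364 units/hr
Concentration = 100 units ÷ 100 mL = 1 units/mL
Rate = 5.206364 units/hr ÷ 1 units/mL = 5.206364 mL/hr
Volume infused = 5.206364 mL/hr × 2.5 hr = 13.01591 mL
Volume remaining = 100 − 13.01591 = 86.98409 mL
Drug remaining = 86.98409 mL × 1 units/mL = 86.98409 units

87.0 units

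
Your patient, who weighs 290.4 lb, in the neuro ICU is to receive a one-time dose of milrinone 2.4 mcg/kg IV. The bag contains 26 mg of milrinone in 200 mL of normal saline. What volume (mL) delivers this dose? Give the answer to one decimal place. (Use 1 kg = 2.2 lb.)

Weight = 290.4 lb ÷ 2.2 lb/kg = 132 kg
Dose = 2.4 mcg/kg × 132 kg = 316.8 mcg
Concentration = 26 mg ÷ 200 mL = 0.13 mg/mL = 130 mcg/mL
Volume = 316.8 mcg ÷ 130 mcg/mL = 2.436923 mL

2.4 mL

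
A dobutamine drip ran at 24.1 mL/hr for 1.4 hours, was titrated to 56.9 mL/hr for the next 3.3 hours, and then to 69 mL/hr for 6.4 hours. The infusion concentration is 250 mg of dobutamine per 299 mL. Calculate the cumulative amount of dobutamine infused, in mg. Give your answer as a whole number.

554 mg

Concentration = 250 mg ÷ 299 mL = 0.8361204 mg/mL
Stage 1: 24.1 mL/hr × 1.4 hr = 33.74 mL → 33.74 mL × 0.8361204 mg/mL = 28.2107 mg
Stage 2: 56.9 mL/hr × 3.3 hr = 187.77 mL → 187.77 mL × 0.8361204 mg/mL = 156.9983 mg
Stage 3: 69 mL/hr × 6.4 hr = 441.6 mL → 441.6 mL × 0.8361204 mg/mL = 369.2308 mg
Total = 28.2107 + 156.9983 + 369.2308 = 554.4398 mg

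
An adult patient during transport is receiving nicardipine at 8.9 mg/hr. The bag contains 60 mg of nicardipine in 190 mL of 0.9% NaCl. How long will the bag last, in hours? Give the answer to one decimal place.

6.7 hours

Concentration = 60 mg ÷ 190 mL = 0.3157895 mg/mL
Rate = 8.9 mg/hr ÷ 0.3157895 mg/mL = 28.18333 mL/hr
Duration = 190 mL ÷ 28.18333 mL/hr = 6.741573 hr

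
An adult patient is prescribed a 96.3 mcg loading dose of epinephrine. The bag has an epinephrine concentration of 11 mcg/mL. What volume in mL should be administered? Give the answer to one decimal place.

Volume = 96.3 mcg ÷ 11 mcg/mL = 8.754545 mL

8.8 mL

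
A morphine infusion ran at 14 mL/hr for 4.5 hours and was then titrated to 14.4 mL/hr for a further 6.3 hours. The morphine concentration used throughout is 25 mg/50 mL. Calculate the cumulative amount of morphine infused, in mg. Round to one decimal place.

Concentration = 25 mg ÷ 50 mL = 0.5 mg/mL
Stage 1: 14 mL/hr × 4.5 hr = 63 mL → 63 mL × 0.5 mg/mL = 31.5 mg
Stage 2: 14.4 mL/hr × 6.3 hr = 90.72 mL → 90.72 mL × 0.5 mg/mL = 45.36 mg
Total = 31.5 + 45.36 = 76.86 mg

76.9 mg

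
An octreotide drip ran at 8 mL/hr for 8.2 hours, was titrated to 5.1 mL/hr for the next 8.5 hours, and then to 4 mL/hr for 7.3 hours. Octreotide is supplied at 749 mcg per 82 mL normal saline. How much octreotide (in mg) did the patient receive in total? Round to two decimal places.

1.26 mg

Concentration = 749 mcg ÷ 82 mL = 9.134146 mcg/mL
Stage 1: 8 mL/hr × 8.2 hr = 65.6 mL → 65.6 mL × 9.134146 mcg/mL = 599.2 mcg
Stage 2: 5.1 mL/hr × 8.5 hr = 43.35 mL → 43.35 mL × 9.134146 mcg/mL = 395.9652 mcg
Stage 3: 4 mL/hr × 7.3 hr = 29.2 mL → 29.2 mL × 9.134146 mcg/mL = 266.7171 mcg
Total = 599.2 + 395.9652 + 266.7171 = 1261.882 mcg = 1.261882 mg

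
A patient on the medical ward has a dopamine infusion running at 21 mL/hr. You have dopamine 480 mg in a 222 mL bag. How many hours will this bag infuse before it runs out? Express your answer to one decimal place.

Duration = 222 mL ÷ 21 mL/hr = 10.57143 hr

10.6 hours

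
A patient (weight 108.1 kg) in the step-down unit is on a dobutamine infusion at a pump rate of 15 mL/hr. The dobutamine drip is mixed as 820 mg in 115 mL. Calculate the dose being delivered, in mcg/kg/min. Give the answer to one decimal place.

16.5 mcg/kg/min

Concentration = 820 mg ÷ 115 mL = 7.130435 mg/mL = 7130.435 mcg/mL
Drug rate = 15 mL/hr × 7130.435 mcg/mL = 106956.5 mcg/hr
106956.5 mcg/hr ÷ 60 min/hr = 1782.609 mcg/min
1782.609 mcg/min ÷ 108.1 kg = 16.49037 mcg/kg/min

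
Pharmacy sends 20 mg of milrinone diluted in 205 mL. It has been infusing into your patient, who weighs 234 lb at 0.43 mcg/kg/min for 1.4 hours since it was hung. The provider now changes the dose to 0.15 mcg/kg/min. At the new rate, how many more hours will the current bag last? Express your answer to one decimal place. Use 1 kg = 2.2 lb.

Initial rate:
Weight = 234 lb ÷ 2.2 lb/kg = 106.3636 kg
Dose = 0.43 mcg/kg/min × 106.3636 kg = 45.73636 mcg/min
45.73636 mcg/min × 60 min/hr = 2744.182 mcg/hr
Concentration = 20 mg ÷ 205 mL = 0.09756098 mg/mL = 97.56098 mcg/mL
Rate = 2744.182 mcg/hr ÷ 97.56098 mcg/mL = 28.12786 mL/hr
Volume infused so far = 28.12786 mL/hr × 1.4 hr = 39.37901 mL
Volume remaining = 205 − 39.37901 = 165.621 mL
New rate:
Dose = 0.15 mcg/kg/min × 106.3636 kg = 15.95455 mcg/min
15.95455 mcg/min × 60 min/hr = 957.2727 mcg/hr
Rate = 957.2727 mcg/hr ÷ 97.56098 mcg/mL = 9.812045 mL/hr
Time remaining = 165.621 mL ÷ 9.812045 mL/hr = 16.87935 hr

16.9 hours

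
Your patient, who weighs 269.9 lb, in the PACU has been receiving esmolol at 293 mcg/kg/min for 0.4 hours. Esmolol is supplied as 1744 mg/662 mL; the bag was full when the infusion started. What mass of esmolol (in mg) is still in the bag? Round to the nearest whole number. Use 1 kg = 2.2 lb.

881 mg

Weight = 269.9 lb ÷ 2.2 lb/kg = 122.6818 kg
Dose = 293 mcg/kg/min × 122.6818 kg = 35945.77 mcg/min
35945.77 mcg/min × 60 min/hr = 2156746 mcg/hr
Concentration = 1744 mg ÷ 662 mL = 2.634441 mg/mL = 2634.441 mcg/mL
Rate = 2156746 mcg/hr ÷ 2634.441 mcg/mL = 818.6732 mL/hr
Volume infused = 818.6732 mL/hr × 0.4 hr = 327.4693 mL
Volume remaining = 662 − 327.4693 = 334.5307 mL
Drug remaining = 334.5307 mL × 2634.441 mcg/mL = 881301.5 mcg = 881.3015 mg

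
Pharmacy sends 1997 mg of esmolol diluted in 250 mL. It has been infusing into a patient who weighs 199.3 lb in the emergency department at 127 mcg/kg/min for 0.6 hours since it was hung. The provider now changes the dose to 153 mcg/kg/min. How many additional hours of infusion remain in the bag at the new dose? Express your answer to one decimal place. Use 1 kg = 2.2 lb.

Initial rate:
Weight = 199.3 lb ÷ 2.2 lb/kg = 90.59091 kg
Dose = 127 mcg/kg/min × 90.59091 kg = 11505.05 mcg/min
11505.05 mcg/min × 60 min/hr = 690302.7 mcg/hr
Concentration = 1997 mg ÷ 250 mL = 7.988 mg/mL = 7988 mcg/mL
Rate = 690302.7 mcg/hr ÷ 7988 mcg/mL = 86.41747 mL/hr
Volume infused so far = 86.41747 mL/hr × 0.6 hr = 51.85048 mL
Volume remaining = 250 − 51.85048 = 198.1495 mL
New rate:
Dose = 153 mcg/kg/min × 90.59091 kg = 13860.41 mcg/min
13860.41 mcg/min × 60 min/hr = 831624.5 mcg/hr
Rate = 831624.5 mcg/hr ÷ 7988 mcg/mL = 104.1092 mL/hr
Time remaining = 198.1495 mL ÷ 104.1092 mL/hr = 1.903285 hr

1.9 hours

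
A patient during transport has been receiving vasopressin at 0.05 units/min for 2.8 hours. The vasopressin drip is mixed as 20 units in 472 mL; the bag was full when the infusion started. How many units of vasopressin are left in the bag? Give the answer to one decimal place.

11.6 units

0.05 units/min × 60 min/hr = 3 units/hr
Concentration = 20 units ÷ 472 mL = 0.04237288 units/mL
Rate = 3 units/hr ÷ 0.04237288 units/mL = 70.8 mL/hr
Volume infused = 70.8 mL/hr × 2.8 hr = 198.24 mL
Volume remaining = 472 − 198.24 = 273.76 mL
Drug remaining = 273.76 mL × 0.04237288 units/mL = 11.6 units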